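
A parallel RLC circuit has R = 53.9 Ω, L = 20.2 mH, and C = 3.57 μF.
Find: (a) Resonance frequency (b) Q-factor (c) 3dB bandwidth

Step 1 — Resonance: ω₀ = 1/√(LC) = 1/√(0.0202·3.57e-06) = 3724 rad/s.
Step 2 — f₀ = ω₀/(2π) = 592.7 Hz.
Step 3 — Parallel Q: Q = R/(ω₀L) = 53.9/(3724·0.0202) = 0.7166.
Step 4 — Bandwidth: Δω = ω₀/Q = 5197 rad/s; BW = Δω/(2π) = 827.1 Hz.

(a) f₀ = 592.7 Hz  (b) Q = 0.7166  (c) BW = 827.1 Hz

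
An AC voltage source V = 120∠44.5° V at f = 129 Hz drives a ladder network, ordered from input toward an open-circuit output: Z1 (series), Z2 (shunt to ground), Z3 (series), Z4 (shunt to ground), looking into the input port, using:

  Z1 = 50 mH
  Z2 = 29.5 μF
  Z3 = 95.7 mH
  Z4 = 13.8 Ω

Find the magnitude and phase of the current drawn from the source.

Step 1 — Angular frequency: ω = 2π·f = 2π·129 = 810.5 rad/s.
Step 2 — Component impedances:
  Z1: Z = jωL = j·810.5·0.05 = 0 + j40.53 Ω
  Z2: Z = 1/(jωC) = -j/(ω·C) = 0 - j41.82 Ω
  Z3: Z = jωL = j·810.5·0.0957 = 0 + j77.57 Ω
  Z4: Z = R = 13.8 Ω
Step 3 — Ladder network (open output): work backward from the far end, alternating series and parallel combinations. Z_in = 16.44 - j43.88 Ω = 46.86∠-69.5° Ω.
Step 4 — Source phasor: V = 120∠44.5° V = 85.59 + j84.11 V.
Step 5 — Ohm's law: I = V / Z_total = (85.59 + j84.11) / (16.44 - j43.88) = -1.04 + j2.34 A.
Step 6 — Convert to polar: |I| = 2.561 A, ∠I = 114.0°.

I = 2.561∠114.0° A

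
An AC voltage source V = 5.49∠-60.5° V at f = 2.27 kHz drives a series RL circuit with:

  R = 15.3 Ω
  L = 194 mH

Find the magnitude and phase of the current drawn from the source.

Step 1 — Angular frequency: ω = 2π·f = 2π·2270 = 1.426e+04 rad/s.
Step 2 — Component impedances:
  R: Z = R = 15.3 Ω
  L: Z = jωL = j·1.426e+04·0.194 = 0 + j2767 Ω
Step 3 — Series combination: Z_total = R + L = 15.3 + j2767 Ω = 2767∠89.7° Ω.
Step 4 — Source phasor: V = 5.49∠-60.5° V = 2.703 - j4.778 V.
Step 5 — Ohm's law: I = V / Z_total = (2.703 - j4.778) / (15.3 + j2767) = -0.001721 - j0.0009865 A.
Step 6 — Convert to polar: |I| = 0.001984 A, ∠I = -150.2°.

I = 0.001984∠-150.2° A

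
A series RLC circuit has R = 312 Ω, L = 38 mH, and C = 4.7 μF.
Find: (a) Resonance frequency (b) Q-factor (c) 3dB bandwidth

Step 1 — Resonance condition Im(Z)=0 gives ω₀ = 1/√(LC).
Step 2 — ω₀ = 1/√(0.038·4.7e-06) = 2366 rad/s.
Step 3 — f₀ = ω₀/(2π) = 376.6 Hz.
Step 4 — Series Q: Q = ω₀L/R = 2366·0.038/312 = 0.2882.
Step 5 — 3dB bandwidth: Δω = ω₀/Q = 8211 rad/s; BW = Δω/(2π) = 1307 Hz.

(a) f₀ = 376.6 Hz  (b) Q = 0.2882  (c) BW = 1307 Hz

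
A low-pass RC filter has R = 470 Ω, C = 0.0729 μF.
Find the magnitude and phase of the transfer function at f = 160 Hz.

Step 1 — Angular frequency: ω = 2π·160 = 1005 rad/s.
Step 2 — Transfer function: H(jω) = 1/(1 + jωRC).
Step 3 — Denominator: 1 + jωRC = 1 + j·1005·470·7.29e-08 = 1 + j0.03444.
Step 4 — H = 0.9988 - j0.0344.
Step 5 — Magnitude: |H| = 0.9994 (-0.0 dB); phase: φ = -2.0°.

|H| = 0.9994 (-0.0 dB), φ = -2.0°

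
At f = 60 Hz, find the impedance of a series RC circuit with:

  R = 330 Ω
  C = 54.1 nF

Step 1 — Angular frequency: ω = 2π·f = 2π·60 = 377 rad/s.
Step 2 — Component impedances:
  R: Z = R = 330 Ω
  C: Z = 1/(jωC) = -j/(ω·C) = 0 - j4.903e+04 Ω
Step 3 — Series combination: Z_total = R + C = 330 - j4.903e+04 Ω = 4.903e+04∠-89.6° Ω.

Z = 330 - j4.903e+04 Ω = 4.903e+04∠-89.6° Ω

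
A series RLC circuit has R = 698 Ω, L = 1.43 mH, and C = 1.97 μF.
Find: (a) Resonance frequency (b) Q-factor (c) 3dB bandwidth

Step 1 — Resonance: ω₀ = 1/√(LC) = 1/√(0.00143·1.97e-06) = 1.884e+04 rad/s.
Step 2 — f₀ = ω₀/(2π) = 2999 Hz.
Step 3 — Series Q: Q = ω₀L/R = 1.884e+04·0.00143/698 = 0.0386.
Step 4 — Bandwidth: Δω = ω₀/Q = 4.881e+05 rad/s; BW = Δω/(2π) = 7.769e+04 Hz.

(a) f₀ = 2999 Hz  (b) Q = 0.0386  (c) BW = 7.769e+04 Hz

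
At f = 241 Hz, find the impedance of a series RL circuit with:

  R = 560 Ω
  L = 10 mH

Step 1 — Angular frequency: ω = 2π·f = 2π·241 = 1514 rad/s.
Step 2 — Component impedances:
  R: Z = R = 560 Ω
  L: Z = jωL = j·1514·0.01 = 0 + j15.14 Ω
Step 3 — Series combination: Z_total = R + L = 560 + j15.14 Ω = 560.2∠1.5° Ω.

Z = 560 + j15.14 Ω = 560.2∠1.5° Ω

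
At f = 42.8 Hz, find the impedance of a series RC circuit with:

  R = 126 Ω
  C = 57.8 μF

Step 1 — Angular frequency: ω = 2π·f = 2π·42.8 = 268.9 rad/s.
Step 2 — Component impedances:
  R: Z = R = 126 Ω
  C: Z = 1/(jωC) = -j/(ω·C) = 0 - j64.34 Ω
Step 3 — Series combination: Z_total = R + C = 126 - j64.34 Ω = 141.5∠-27.0° Ω.

Z = 126 - j64.34 Ω = 141.5∠-27.0° Ω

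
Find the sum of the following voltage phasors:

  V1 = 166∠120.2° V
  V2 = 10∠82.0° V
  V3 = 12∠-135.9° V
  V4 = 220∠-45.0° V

Step 1 — Convert each phasor to rectangular form:
  V1 = 166·(cos(120.2°) + j·sin(120.2°)) = -83.5 + j143.5 V
  V2 = 10·(cos(82.0°) + j·sin(82.0°)) = 1.392 + j9.903 V
  V3 = 12·(cos(-135.9°) + j·sin(-135.9°)) = -8.618 - j8.351 V
  V4 = 220·(cos(-45.0°) + j·sin(-45.0°)) = 155.6 - j155.6 V
Step 2 — Sum components: V_total = 64.84 - j10.54 V.
Step 3 — Convert to polar: |V_total| = 65.69 V, ∠V_total = -9.2°.

V_total = 65.69∠-9.2° V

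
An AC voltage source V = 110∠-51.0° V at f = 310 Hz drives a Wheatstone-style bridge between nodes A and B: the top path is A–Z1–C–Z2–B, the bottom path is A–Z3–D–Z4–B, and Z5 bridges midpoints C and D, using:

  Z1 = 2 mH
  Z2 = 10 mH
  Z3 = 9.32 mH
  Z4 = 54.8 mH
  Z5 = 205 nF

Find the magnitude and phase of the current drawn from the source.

Step 1 — Angular frequency: ω = 2π·f = 2π·310 = 1948 rad/s.
Step 2 — Component impedances:
  Z1: Z = jωL = j·1948·0.002 = 0 + j3.896 Ω
  Z2: Z = jωL = j·1948·0.01 = 0 + j19.48 Ω
  Z3: Z = jωL = j·1948·0.00932 = 0 + j18.15 Ω
  Z4: Z = jωL = j·1948·0.0548 = 0 + j106.7 Ω
  Z5: Z = 1/(jωC) = -j/(ω·C) = 0 - j2504 Ω
Step 3 — Bridge requires nodal analysis (the Z5 bridge couples midpoints C and D, so the two paths cannot be reduced to a simple series/parallel combination). Setting node B to ground and injecting 1 A at node A, the 3-node admittance system at A, C, D solves to V_A = Z_AB = 0 + j19.69 Ω = 19.69∠90.0° Ω.
Step 4 — Source phasor: V = 110∠-51.0° V = 69.23 - j85.49 V.
Step 5 — Ohm's law: I = V / Z_total = (69.23 - j85.49) / (0 + j19.69) = -4.342 - j3.516 A.
Step 6 — Convert to polar: |I| = 5.587 A, ∠I = -141.0°.

I = 5.587∠-141.0° A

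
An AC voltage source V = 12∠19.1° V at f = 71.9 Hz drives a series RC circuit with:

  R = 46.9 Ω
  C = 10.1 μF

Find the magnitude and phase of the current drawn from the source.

Step 1 — Angular frequency: ω = 2π·f = 2π·71.9 = 451.8 rad/s.
Step 2 — Component impedances:
  R: Z = R = 46.9 Ω
  C: Z = 1/(jωC) = -j/(ω·C) = 0 - j219.2 Ω
Step 3 — Series combination: Z_total = R + C = 46.9 - j219.2 Ω = 224.1∠-77.9° Ω.
Step 4 — Source phasor: V = 12∠19.1° V = 11.34 + j3.927 V.
Step 5 — Ohm's law: I = V / Z_total = (11.34 + j3.927) / (46.9 - j219.2) = -0.006545 + j0.05314 A.
Step 6 — Convert to polar: |I| = 0.05354 A, ∠I = 97.0°.

I = 0.05354∠97.0° A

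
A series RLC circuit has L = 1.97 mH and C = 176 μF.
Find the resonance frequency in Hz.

Step 1 — Resonance condition Im(Z)=0 gives ω₀ = 1/√(LC).
Step 2 — ω₀ = 1/√(0.00197·0.000176) = 1698 rad/s.
Step 3 — f₀ = ω₀/(2π) = 270.3 Hz.

f₀ = 270.3 Hz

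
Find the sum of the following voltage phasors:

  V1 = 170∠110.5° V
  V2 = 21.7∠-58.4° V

Step 1 — Convert each phasor to rectangular form:
  V1 = 170·(cos(110.5°) + j·sin(110.5°)) = -59.54 + j159.2 V
  V2 = 21.7·(cos(-58.4°) + j·sin(-58.4°)) = 11.37 - j18.48 V
Step 2 — Sum components: V_total = -48.16 + j140.8 V.
Step 3 — Convert to polar: |V_total| = 148.8 V, ∠V_total = 108.9°.

V_total = 148.8∠108.9° V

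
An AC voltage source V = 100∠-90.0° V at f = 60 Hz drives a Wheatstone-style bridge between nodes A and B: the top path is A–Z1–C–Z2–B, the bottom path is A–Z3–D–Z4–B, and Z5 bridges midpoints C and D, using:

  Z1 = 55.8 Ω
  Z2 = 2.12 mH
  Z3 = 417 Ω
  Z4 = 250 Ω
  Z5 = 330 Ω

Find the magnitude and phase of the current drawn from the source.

Step 1 — Angular frequency: ω = 2π·f = 2π·60 = 377 rad/s.
Step 2 — Component impedances:
  Z1: Z = R = 55.8 Ω
  Z2: Z = jωL = j·377·0.00212 = 0 + j0.7992 Ω
  Z3: Z = R = 417 Ω
  Z4: Z = R = 250 Ω
  Z5: Z = R = 330 Ω
Step 3 — Bridge requires nodal analysis (the Z5 bridge couples midpoints C and D, so the two paths cannot be reduced to a simple series/parallel combination). Setting node B to ground and injecting 1 A at node A, the 3-node admittance system at A, C, D solves to V_A = Z_AB = 50.74 + j0.7188 Ω = 50.74∠0.8° Ω.
Step 4 — Source phasor: V = 100∠-90.0° V = 0 - j100 V.
Step 5 — Ohm's law: I = V / Z_total = (0 - j100) / (50.74 + j0.7188) = -0.02792 - j1.97 A.
Step 6 — Convert to polar: |I| = 1.971 A, ∠I = -90.8°.

I = 1.971∠-90.8° A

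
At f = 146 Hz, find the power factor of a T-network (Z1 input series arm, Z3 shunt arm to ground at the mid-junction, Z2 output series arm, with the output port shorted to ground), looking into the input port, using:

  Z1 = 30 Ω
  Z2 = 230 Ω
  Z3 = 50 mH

Step 1 — Angular frequency: ω = 2π·f = 2π·146 = 917.3 rad/s.
Step 2 — Component impedances:
  Z1: Z = R = 30 Ω
  Z2: Z = R = 230 Ω
  Z3: Z = jωL = j·917.3·0.05 = 0 + j45.87 Ω
Step 3 — With the output port shorted to ground, the output series arm Z2 runs from the junction to ground; the shunt arm Z3 also runs from the junction to ground. They appear in parallel: Z3 || Z2 = 8.797 + j44.11 Ω.
Step 4 — Series with input arm Z1: Z_in = Z1 + (Z3 || Z2) = 38.8 + j44.11 Ω = 58.75∠48.7° Ω.
Step 5 — Power factor: PF = cos(φ) = Re(Z)/|Z| = 38.8/58.75 = 0.6604.
Step 6 — Type: Im(Z) = 44.11 ⇒ lagging (phase φ = 48.7°).

PF = 0.6604 (lagging, φ = 48.7°)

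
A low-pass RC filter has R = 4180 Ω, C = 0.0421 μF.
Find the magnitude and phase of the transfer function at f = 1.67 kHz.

Step 1 — Angular frequency: ω = 2π·1670 = 1.049e+04 rad/s.
Step 2 — Transfer function: H(jω) = 1/(1 + jωRC).
Step 3 — Denominator: 1 + jωRC = 1 + j·1.049e+04·4180·4.21e-08 = 1 + j1.847.
Step 4 — H = 0.2268 - j0.4187.
Step 5 — Magnitude: |H| = 0.4762 (-6.4 dB); phase: φ = -61.6°.

|H| = 0.4762 (-6.4 dB), φ = -61.6°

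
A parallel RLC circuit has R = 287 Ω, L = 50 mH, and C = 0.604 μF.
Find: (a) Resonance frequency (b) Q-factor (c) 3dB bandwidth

Step 1 — Resonance: ω₀ = 1/√(LC) = 1/√(0.05·6.04e-07) = 5754 rad/s.
Step 2 — f₀ = ω₀/(2π) = 915.8 Hz.
Step 3 — Parallel Q: Q = R/(ω₀L) = 287/(5754·0.05) = 0.9975.
Step 4 — Bandwidth: Δω = ω₀/Q = 5769 rad/s; BW = Δω/(2π) = 918.1 Hz.

(a) f₀ = 915.8 Hz  (b) Q = 0.9975  (c) BW = 918.1 Hz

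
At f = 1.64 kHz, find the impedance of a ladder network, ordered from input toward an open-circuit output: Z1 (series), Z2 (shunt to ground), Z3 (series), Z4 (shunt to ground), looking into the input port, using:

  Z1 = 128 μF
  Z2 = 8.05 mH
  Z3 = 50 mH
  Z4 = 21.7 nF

Step 1 — Angular frequency: ω = 2π·f = 2π·1640 = 1.03e+04 rad/s.
Step 2 — Component impedances:
  Z1: Z = 1/(jωC) = -j/(ω·C) = 0 - j0.7582 Ω
  Z2: Z = jωL = j·1.03e+04·0.00805 = 0 + j82.95 Ω
  Z3: Z = jωL = j·1.03e+04·0.05 = 0 + j515.2 Ω
  Z4: Z = 1/(jωC) = -j/(ω·C) = 0 - j4472 Ω
Step 3 — Ladder network (open output): work backward from the far end, alternating series and parallel combinations. Z_in = 0 + j83.97 Ω = 83.97∠90.0° Ω.

Z = 0 + j83.97 Ω = 83.97∠90.0° Ω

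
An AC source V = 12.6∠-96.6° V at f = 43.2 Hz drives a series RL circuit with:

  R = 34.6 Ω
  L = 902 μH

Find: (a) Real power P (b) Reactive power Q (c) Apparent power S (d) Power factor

Step 1 — Angular frequency: ω = 2π·f = 2π·43.2 = 271.4 rad/s.
Step 2 — Component impedances:
  R: Z = R = 34.6 Ω
  L: Z = jωL = j·271.4·0.000902 = 0 + j0.2448 Ω
Step 3 — Series combination: Z_total = R + L = 34.6 + j0.2448 Ω = 34.6∠0.4° Ω.
Step 4 — Source phasor: V = 12.6∠-96.6° V = -1.448 - j12.52 V.
Step 5 — Current: I = V / Z = -0.04441 - j0.3614 A = 0.3642∠-97.0° A.
Step 6 — Complex power: S = V·I* = 4.588 + j0.03247 VA.
Step 7 — Real power: P = Re(S) = 4.588 W.
Step 8 — Reactive power: Q = Im(S) = 0.03247 VAR.
Step 9 — Apparent power: |S| = 4.588 VA.
Step 10 — Power factor: PF = P/|S| = 1 (lagging).

(a) P = 4.588 W  (b) Q = 0.03247 VAR  (c) S = 4.588 VA  (d) PF = 1 (lagging)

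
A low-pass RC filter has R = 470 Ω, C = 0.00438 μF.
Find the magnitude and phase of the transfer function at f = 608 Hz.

Step 1 — Angular frequency: ω = 2π·608 = 3820 rad/s.
Step 2 — Transfer function: H(jω) = 1/(1 + jωRC).
Step 3 — Denominator: 1 + jωRC = 1 + j·3820·470·4.38e-09 = 1 + j0.007864.
Step 4 — H = 0.9999 - j0.007864.
Step 5 — Magnitude: |H| = 1 (-0.0 dB); phase: φ = -0.5°.

|H| = 1 (-0.0 dB), φ = -0.5°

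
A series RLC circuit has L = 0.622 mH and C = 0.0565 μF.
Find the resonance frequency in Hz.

Step 1 — Resonance condition Im(Z)=0 gives ω₀ = 1/√(LC).
Step 2 — ω₀ = 1/√(0.000622·5.65e-08) = 1.687e+05 rad/s.
Step 3 — f₀ = ω₀/(2π) = 2.685e+04 Hz.

f₀ = 2.685e+04 Hz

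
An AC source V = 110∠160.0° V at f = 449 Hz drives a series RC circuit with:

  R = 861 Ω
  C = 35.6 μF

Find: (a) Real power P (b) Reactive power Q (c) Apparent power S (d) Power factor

Step 1 — Angular frequency: ω = 2π·f = 2π·449 = 2821 rad/s.
Step 2 — Component impedances:
  R: Z = R = 861 Ω
  C: Z = 1/(jωC) = -j/(ω·C) = 0 - j9.957 Ω
Step 3 — Series combination: Z_total = R + C = 861 - j9.957 Ω = 861.1∠-0.7° Ω.
Step 4 — Source phasor: V = 110∠160.0° V = -103.4 + j37.62 V.
Step 5 — Current: I = V / Z = -0.1205 + j0.0423 A = 0.1277∠160.7° A.
Step 6 — Complex power: S = V·I* = 14.05 - j0.1625 VA.
Step 7 — Real power: P = Re(S) = 14.05 W.
Step 8 — Reactive power: Q = Im(S) = -0.1625 VAR.
Step 9 — Apparent power: |S| = 14.05 VA.
Step 10 — Power factor: PF = P/|S| = 0.9999 (leading).

(a) P = 14.05 W  (b) Q = -0.1625 VAR  (c) S = 14.05 VA  (d) PF = 0.9999 (leading)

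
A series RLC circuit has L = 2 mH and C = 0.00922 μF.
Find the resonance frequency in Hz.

Step 1 — Resonance condition Im(Z)=0 gives ω₀ = 1/√(LC).
Step 2 — ω₀ = 1/√(0.002·9.22e-09) = 2.329e+05 rad/s.
Step 3 — f₀ = ω₀/(2π) = 3.706e+04 Hz.

f₀ = 3.706e+04 Hz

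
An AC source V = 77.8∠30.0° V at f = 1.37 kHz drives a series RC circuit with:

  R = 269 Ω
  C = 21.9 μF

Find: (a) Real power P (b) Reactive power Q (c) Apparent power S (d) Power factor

Step 1 — Angular frequency: ω = 2π·f = 2π·1370 = 8608 rad/s.
Step 2 — Component impedances:
  R: Z = R = 269 Ω
  C: Z = 1/(jωC) = -j/(ω·C) = 0 - j5.305 Ω
Step 3 — Series combination: Z_total = R + C = 269 - j5.305 Ω = 269.1∠-1.1° Ω.
Step 4 — Source phasor: V = 77.8∠30.0° V = 67.38 + j38.9 V.
Step 5 — Current: I = V / Z = 0.2475 + j0.1495 A = 0.2892∠31.1° A.
Step 6 — Complex power: S = V·I* = 22.49 - j0.4435 VA.
Step 7 — Real power: P = Re(S) = 22.49 W.
Step 8 — Reactive power: Q = Im(S) = -0.4435 VAR.
Step 9 — Apparent power: |S| = 22.5 VA.
Step 10 — Power factor: PF = P/|S| = 0.9998 (leading).

(a) P = 22.49 W  (b) Q = -0.4435 VAR  (c) S = 22.5 VA  (d) PF = 0.9998 (leading)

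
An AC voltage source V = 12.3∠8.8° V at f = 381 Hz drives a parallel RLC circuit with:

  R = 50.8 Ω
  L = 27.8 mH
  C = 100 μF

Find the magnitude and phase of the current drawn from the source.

Step 1 — Angular frequency: ω = 2π·f = 2π·381 = 2394 rad/s.
Step 2 — Component impedances:
  R: Z = R = 50.8 Ω
  L: Z = jωL = j·2394·0.0278 = 0 + j66.55 Ω
  C: Z = 1/(jωC) = -j/(ω·C) = 0 - j4.177 Ω
Step 3 — Parallel combination: 1/Z_total = 1/R + 1/L + 1/C; Z_total = 0.3881 - j4.423 Ω = 4.44∠-85.0° Ω.
Step 4 — Source phasor: V = 12.3∠8.8° V = 12.16 + j1.882 V.
Step 5 — Ohm's law: I = V / Z_total = (12.16 + j1.882) / (0.3881 - j4.423) = -0.1829 + j2.764 A.
Step 6 — Convert to polar: |I| = 2.77 A, ∠I = 93.8°.

I = 2.77∠93.8° A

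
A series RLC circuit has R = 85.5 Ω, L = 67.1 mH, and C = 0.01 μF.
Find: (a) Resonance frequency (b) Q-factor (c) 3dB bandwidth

Step 1 — Resonance condition Im(Z)=0 gives ω₀ = 1/√(LC).
Step 2 — ω₀ = 1/√(0.0671·1e-08) = 3.86e+04 rad/s.
Step 3 — f₀ = ω₀/(2π) = 6144 Hz.
Step 4 — Series Q: Q = ω₀L/R = 3.86e+04·0.0671/85.5 = 30.3.
Step 5 — 3dB bandwidth: Δω = ω₀/Q = 1274 rad/s; BW = Δω/(2π) = 202.8 Hz.

(a) f₀ = 6144 Hz  (b) Q = 30.3  (c) BW = 202.8 Hz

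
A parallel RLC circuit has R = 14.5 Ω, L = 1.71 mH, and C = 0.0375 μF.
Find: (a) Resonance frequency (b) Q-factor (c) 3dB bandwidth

Step 1 — Resonance: ω₀ = 1/√(LC) = 1/√(0.00171·3.75e-08) = 1.249e+05 rad/s.
Step 2 — f₀ = ω₀/(2π) = 1.987e+04 Hz.
Step 3 — Parallel Q: Q = R/(ω₀L) = 14.5/(1.249e+05·0.00171) = 0.0679.
Step 4 — Bandwidth: Δω = ω₀/Q = 1.839e+06 rad/s; BW = Δω/(2π) = 2.927e+05 Hz.

(a) f₀ = 1.987e+04 Hz  (b) Q = 0.0679  (c) BW = 2.927e+05 Hz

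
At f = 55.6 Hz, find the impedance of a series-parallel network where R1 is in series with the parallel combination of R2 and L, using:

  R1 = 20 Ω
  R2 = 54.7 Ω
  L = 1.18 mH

Step 1 — Angular frequency: ω = 2π·f = 2π·55.6 = 349.3 rad/s.
Step 2 — Component impedances:
  R1: Z = R = 20 Ω
  R2: Z = R = 54.7 Ω
  L: Z = jωL = j·349.3·0.00118 = 0 + j0.4122 Ω
Step 3 — Parallel branch: R2 || L = 1/(1/R2 + 1/L) = 0.003106 + j0.4122 Ω.
Step 4 — Series with R1: Z_total = R1 + (R2 || L) = 20 + j0.4122 Ω = 20.01∠1.2° Ω.

Z = 20 + j0.4122 Ω = 20.01∠1.2° Ω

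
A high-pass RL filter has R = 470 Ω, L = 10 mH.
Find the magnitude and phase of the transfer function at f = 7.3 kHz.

Step 1 — Angular frequency: ω = 2π·7300 = 4.587e+04 rad/s.
Step 2 — Transfer function: H(jω) = jωL/(R + jωL).
Step 3 — Numerator jωL = j·458.7; denominator R + jωL = 470 + j458.7.
Step 4 — H = 0.4878 + j0.4999.
Step 5 — Magnitude: |H| = 0.6984 (-3.1 dB); phase: φ = 45.7°.

|H| = 0.6984 (-3.1 dB), φ = 45.7°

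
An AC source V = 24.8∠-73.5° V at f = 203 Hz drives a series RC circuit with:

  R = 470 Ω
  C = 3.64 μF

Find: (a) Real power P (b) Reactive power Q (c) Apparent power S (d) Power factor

Step 1 — Angular frequency: ω = 2π·f = 2π·203 = 1275 rad/s.
Step 2 — Component impedances:
  R: Z = R = 470 Ω
  C: Z = 1/(jωC) = -j/(ω·C) = 0 - j215.4 Ω
Step 3 — Series combination: Z_total = R + C = 470 - j215.4 Ω = 517∠-24.6° Ω.
Step 4 — Source phasor: V = 24.8∠-73.5° V = 7.044 - j23.78 V.
Step 5 — Current: I = V / Z = 0.03155 - j0.03614 A = 0.04797∠-48.9° A.
Step 6 — Complex power: S = V·I* = 1.081 - j0.4956 VA.
Step 7 — Real power: P = Re(S) = 1.081 W.
Step 8 — Reactive power: Q = Im(S) = -0.4956 VAR.
Step 9 — Apparent power: |S| = 1.19 VA.
Step 10 — Power factor: PF = P/|S| = 0.9091 (leading).

(a) P = 1.081 W  (b) Q = -0.4956 VAR  (c) S = 1.19 VA  (d) PF = 0.9091 (leading)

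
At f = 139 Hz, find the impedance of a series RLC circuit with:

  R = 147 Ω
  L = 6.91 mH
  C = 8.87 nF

Step 1 — Angular frequency: ω = 2π·f = 2π·139 = 873.4 rad/s.
Step 2 — Component impedances:
  R: Z = R = 147 Ω
  L: Z = jωL = j·873.4·0.00691 = 0 + j6.035 Ω
  C: Z = 1/(jωC) = -j/(ω·C) = 0 - j1.291e+05 Ω
Step 3 — Series combination: Z_total = R + L + C = 147 - j1.291e+05 Ω = 1.291e+05∠-89.9° Ω.

Z = 147 - j1.291e+05 Ω = 1.291e+05∠-89.9° Ω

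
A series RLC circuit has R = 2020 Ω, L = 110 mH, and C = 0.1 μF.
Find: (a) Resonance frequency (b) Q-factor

Step 1 — Resonance condition Im(Z)=0 gives ω₀ = 1/√(LC).
Step 2 — ω₀ = 1/√(0.11·1e-07) = 9535 rad/s.
Step 3 — f₀ = ω₀/(2π) = 1517 Hz.
Step 4 — Series Q: Q = ω₀L/R = 9535·0.11/2020 = 0.5192.

(a) f₀ = 1517 Hz  (b) Q = 0.5192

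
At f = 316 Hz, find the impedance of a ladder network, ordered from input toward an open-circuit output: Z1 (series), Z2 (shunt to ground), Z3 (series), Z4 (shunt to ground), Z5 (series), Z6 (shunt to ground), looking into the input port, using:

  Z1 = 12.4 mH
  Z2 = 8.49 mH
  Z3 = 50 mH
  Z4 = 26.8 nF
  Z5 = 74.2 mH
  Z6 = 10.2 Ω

Step 1 — Angular frequency: ω = 2π·f = 2π·316 = 1985 rad/s.
Step 2 — Component impedances:
  Z1: Z = jωL = j·1985·0.0124 = 0 + j24.62 Ω
  Z2: Z = jωL = j·1985·0.00849 = 0 + j16.86 Ω
  Z3: Z = jωL = j·1985·0.05 = 0 + j99.27 Ω
  Z4: Z = 1/(jωC) = -j/(ω·C) = 0 - j1.879e+04 Ω
  Z5: Z = jωL = j·1985·0.0742 = 0 + j147.3 Ω
  Z6: Z = R = 10.2 Ω
Step 3 — Ladder network (open output): work backward from the far end, alternating series and parallel combinations. Z_in = 0.04199 + j40.4 Ω = 40.4∠89.9° Ω.

Z = 0.04199 + j40.4 Ω = 40.4∠89.9° Ω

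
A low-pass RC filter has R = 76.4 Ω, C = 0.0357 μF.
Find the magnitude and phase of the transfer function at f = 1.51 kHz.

Step 1 — Angular frequency: ω = 2π·1510 = 9488 rad/s.
Step 2 — Transfer function: H(jω) = 1/(1 + jωRC).
Step 3 — Denominator: 1 + jωRC = 1 + j·9488·76.4·3.57e-08 = 1 + j0.02588.
Step 4 — H = 0.9993 - j0.02586.
Step 5 — Magnitude: |H| = 0.9997 (-0.0 dB); phase: φ = -1.5°.

|H| = 0.9997 (-0.0 dB), φ = -1.5°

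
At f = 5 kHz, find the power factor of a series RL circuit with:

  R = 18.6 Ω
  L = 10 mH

Step 1 — Angular frequency: ω = 2π·f = 2π·5000 = 3.142e+04 rad/s.
Step 2 — Component impedances:
  R: Z = R = 18.6 Ω
  L: Z = jωL = j·3.142e+04·0.01 = 0 + j314.2 Ω
Step 3 — Series combination: Z_total = R + L = 18.6 + j314.2 Ω = 314.7∠86.6° Ω.
Step 4 — Power factor: PF = cos(φ) = Re(Z)/|Z| = 18.6/314.7 = 0.0591.
Step 5 — Type: Im(Z) = 314.2 ⇒ lagging (phase φ = 86.6°).

PF = 0.0591 (lagging, φ = 86.6°)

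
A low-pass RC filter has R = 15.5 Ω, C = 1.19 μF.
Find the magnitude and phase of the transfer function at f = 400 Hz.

Step 1 — Angular frequency: ω = 2π·400 = 2513 rad/s.
Step 2 — Transfer function: H(jω) = 1/(1 + jωRC).
Step 3 — Denominator: 1 + jωRC = 1 + j·2513·15.5·1.19e-06 = 1 + j0.04636.
Step 4 — H = 0.9979 - j0.04626.
Step 5 — Magnitude: |H| = 0.9989 (-0.0 dB); phase: φ = -2.7°.

|H| = 0.9989 (-0.0 dB), φ = -2.7°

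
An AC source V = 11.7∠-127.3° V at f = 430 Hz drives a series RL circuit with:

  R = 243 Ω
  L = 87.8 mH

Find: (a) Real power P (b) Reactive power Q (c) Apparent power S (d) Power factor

Step 1 — Angular frequency: ω = 2π·f = 2π·430 = 2702 rad/s.
Step 2 — Component impedances:
  R: Z = R = 243 Ω
  L: Z = jωL = j·2702·0.0878 = 0 + j237.2 Ω
Step 3 — Series combination: Z_total = R + L = 243 + j237.2 Ω = 339.6∠44.3° Ω.
Step 4 — Source phasor: V = 11.7∠-127.3° V = -7.09 - j9.307 V.
Step 5 — Current: I = V / Z = -0.03408 - j0.005027 A = 0.03445∠-171.6° A.
Step 6 — Complex power: S = V·I* = 0.2885 + j0.2816 VA.
Step 7 — Real power: P = Re(S) = 0.2885 W.
Step 8 — Reactive power: Q = Im(S) = 0.2816 VAR.
Step 9 — Apparent power: |S| = 0.4031 VA.
Step 10 — Power factor: PF = P/|S| = 0.7156 (lagging).

(a) P = 0.2885 W  (b) Q = 0.2816 VAR  (c) S = 0.4031 VA  (d) PF = 0.7156 (lagging)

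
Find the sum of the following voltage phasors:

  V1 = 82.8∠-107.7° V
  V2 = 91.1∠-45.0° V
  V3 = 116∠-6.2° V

Step 1 — Convert each phasor to rectangular form:
  V1 = 82.8·(cos(-107.7°) + j·sin(-107.7°)) = -25.17 - j78.88 V
  V2 = 91.1·(cos(-45.0°) + j·sin(-45.0°)) = 64.42 - j64.42 V
  V3 = 116·(cos(-6.2°) + j·sin(-6.2°)) = 115.3 - j12.53 V
Step 2 — Sum components: V_total = 154.6 - j155.8 V.
Step 3 — Convert to polar: |V_total| = 219.5 V, ∠V_total = -45.2°.

V_total = 219.5∠-45.2° V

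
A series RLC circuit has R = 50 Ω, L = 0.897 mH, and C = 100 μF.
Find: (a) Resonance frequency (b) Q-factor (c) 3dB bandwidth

Step 1 — Resonance: ω₀ = 1/√(LC) = 1/√(0.000897·0.0001) = 3339 rad/s.
Step 2 — f₀ = ω₀/(2π) = 531.4 Hz.
Step 3 — Series Q: Q = ω₀L/R = 3339·0.000897/50 = 0.0599.
Step 4 — Bandwidth: Δω = ω₀/Q = 5.574e+04 rad/s; BW = Δω/(2π) = 8872 Hz.

(a) f₀ = 531.4 Hz  (b) Q = 0.0599  (c) BW = 8872 Hz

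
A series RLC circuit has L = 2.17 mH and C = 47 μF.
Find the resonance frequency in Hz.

Step 1 — Resonance condition Im(Z)=0 gives ω₀ = 1/√(LC).
Step 2 — ω₀ = 1/√(0.00217·4.7e-05) = 3131 rad/s.
Step 3 — f₀ = ω₀/(2π) = 498.4 Hz.

f₀ = 498.4 Hz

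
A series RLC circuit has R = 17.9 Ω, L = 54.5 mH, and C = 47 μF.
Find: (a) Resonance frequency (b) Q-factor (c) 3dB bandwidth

Step 1 — Resonance condition Im(Z)=0 gives ω₀ = 1/√(LC).
Step 2 — ω₀ = 1/√(0.0545·4.7e-05) = 624.8 rad/s.
Step 3 — f₀ = ω₀/(2π) = 99.44 Hz.
Step 4 — Series Q: Q = ω₀L/R = 624.8·0.0545/17.9 = 1.902.
Step 5 — 3dB bandwidth: Δω = ω₀/Q = 328.4 rad/s; BW = Δω/(2π) = 52.27 Hz.

(a) f₀ = 99.44 Hz  (b) Q = 1.902  (c) BW = 52.27 Hz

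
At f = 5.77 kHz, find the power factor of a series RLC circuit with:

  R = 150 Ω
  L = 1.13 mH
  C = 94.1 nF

Step 1 — Angular frequency: ω = 2π·f = 2π·5770 = 3.625e+04 rad/s.
Step 2 — Component impedances:
  R: Z = R = 150 Ω
  L: Z = jωL = j·3.625e+04·0.00113 = 0 + j40.97 Ω
  C: Z = 1/(jωC) = -j/(ω·C) = 0 - j293.1 Ω
Step 3 — Series combination: Z_total = R + L + C = 150 - j252.2 Ω = 293.4∠-59.3° Ω.
Step 4 — Power factor: PF = cos(φ) = Re(Z)/|Z| = 150/293.4 = 0.5112.
Step 5 — Type: Im(Z) = -252.2 ⇒ leading (phase φ = -59.3°).

PF = 0.5112 (leading, φ = -59.3°)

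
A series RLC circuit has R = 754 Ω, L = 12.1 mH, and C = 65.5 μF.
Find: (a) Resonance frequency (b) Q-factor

Step 1 — Resonance condition Im(Z)=0 gives ω₀ = 1/√(LC).
Step 2 — ω₀ = 1/√(0.0121·6.55e-05) = 1123 rad/s.
Step 3 — f₀ = ω₀/(2π) = 178.8 Hz.
Step 4 — Series Q: Q = ω₀L/R = 1123·0.0121/754 = 0.01803.

(a) f₀ = 178.8 Hz  (b) Q = 0.01803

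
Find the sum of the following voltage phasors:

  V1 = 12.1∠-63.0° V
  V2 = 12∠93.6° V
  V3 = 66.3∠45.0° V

Step 1 — Convert each phasor to rectangular form:
  V1 = 12.1·(cos(-63.0°) + j·sin(-63.0°)) = 5.493 - j10.78 V
  V2 = 12·(cos(93.6°) + j·sin(93.6°)) = -0.7535 + j11.98 V
  V3 = 66.3·(cos(45.0°) + j·sin(45.0°)) = 46.88 + j46.88 V
Step 2 — Sum components: V_total = 51.62 + j48.08 V.
Step 3 — Convert to polar: |V_total| = 70.54 V, ∠V_total = 43.0°.

V_total = 70.54∠43.0° V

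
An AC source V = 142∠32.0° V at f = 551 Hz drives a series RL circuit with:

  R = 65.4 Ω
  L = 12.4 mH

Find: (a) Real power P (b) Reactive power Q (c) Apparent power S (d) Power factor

Step 1 — Angular frequency: ω = 2π·f = 2π·551 = 3462 rad/s.
Step 2 — Component impedances:
  R: Z = R = 65.4 Ω
  L: Z = jωL = j·3462·0.0124 = 0 + j42.93 Ω
Step 3 — Series combination: Z_total = R + L = 65.4 + j42.93 Ω = 78.23∠33.3° Ω.
Step 4 — Source phasor: V = 142∠32.0° V = 120.4 + j75.25 V.
Step 5 — Current: I = V / Z = 1.815 - j0.04059 A = 1.815∠-1.3° A.
Step 6 — Complex power: S = V·I* = 215.5 + j141.4 VA.
Step 7 — Real power: P = Re(S) = 215.5 W.
Step 8 — Reactive power: Q = Im(S) = 141.4 VAR.
Step 9 — Apparent power: |S| = 257.7 VA.
Step 10 — Power factor: PF = P/|S| = 0.836 (lagging).

(a) P = 215.5 W  (b) Q = 141.4 VAR  (c) S = 257.7 VA  (d) PF = 0.836 (lagging)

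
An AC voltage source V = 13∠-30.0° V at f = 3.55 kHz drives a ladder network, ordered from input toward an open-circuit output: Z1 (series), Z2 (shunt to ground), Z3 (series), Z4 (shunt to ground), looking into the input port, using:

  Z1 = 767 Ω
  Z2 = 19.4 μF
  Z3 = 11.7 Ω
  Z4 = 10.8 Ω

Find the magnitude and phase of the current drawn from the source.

Step 1 — Angular frequency: ω = 2π·f = 2π·3550 = 2.231e+04 rad/s.
Step 2 — Component impedances:
  Z1: Z = R = 767 Ω
  Z2: Z = 1/(jωC) = -j/(ω·C) = 0 - j2.311 Ω
  Z3: Z = R = 11.7 Ω
  Z4: Z = R = 10.8 Ω
Step 3 — Ladder network (open output): work backward from the far end, alternating series and parallel combinations. Z_in = 767.2 - j2.287 Ω = 767.2∠-0.2° Ω.
Step 4 — Source phasor: V = 13∠-30.0° V = 11.26 - j6.5 V.
Step 5 — Ohm's law: I = V / Z_total = (11.26 - j6.5) / (767.2 - j2.287) = 0.0147 - j0.008428 A.
Step 6 — Convert to polar: |I| = 0.01694 A, ∠I = -29.8°.

I = 0.01694∠-29.8° A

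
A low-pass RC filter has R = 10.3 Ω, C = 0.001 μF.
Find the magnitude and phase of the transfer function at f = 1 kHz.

Step 1 — Angular frequency: ω = 2π·1000 = 6283 rad/s.
Step 2 — Transfer function: H(jω) = 1/(1 + jωRC).
Step 3 — Denominator: 1 + jωRC = 1 + j·6283·10.3·1e-09 = 1 + j6.472e-05.
Step 4 — H = 1 - j6.472e-05.
Step 5 — Magnitude: |H| = 1 (-0.0 dB); phase: φ = -0.0°.

|H| = 1 (-0.0 dB), φ = -0.0°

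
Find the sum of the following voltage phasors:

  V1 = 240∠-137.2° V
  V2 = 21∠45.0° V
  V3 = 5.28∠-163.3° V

Step 1 — Convert each phasor to rectangular form:
  V1 = 240·(cos(-137.2°) + j·sin(-137.2°)) = -176.1 - j163.1 V
  V2 = 21·(cos(45.0°) + j·sin(45.0°)) = 14.85 + j14.85 V
  V3 = 5.28·(cos(-163.3°) + j·sin(-163.3°)) = -5.057 - j1.517 V
Step 2 — Sum components: V_total = -166.3 - j149.7 V.
Step 3 — Convert to polar: |V_total| = 223.8 V, ∠V_total = -138.0°.

V_total = 223.8∠-138.0° V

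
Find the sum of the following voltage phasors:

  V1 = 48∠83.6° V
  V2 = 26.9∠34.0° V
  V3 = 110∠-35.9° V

Step 1 — Convert each phasor to rectangular form:
  V1 = 48·(cos(83.6°) + j·sin(83.6°)) = 5.351 + j47.7 V
  V2 = 26.9·(cos(34.0°) + j·sin(34.0°)) = 22.3 + j15.04 V
  V3 = 110·(cos(-35.9°) + j·sin(-35.9°)) = 89.1 - j64.5 V
Step 2 — Sum components: V_total = 116.8 - j1.758 V.
Step 3 — Convert to polar: |V_total| = 116.8 V, ∠V_total = -0.9°.

V_total = 116.8∠-0.9° V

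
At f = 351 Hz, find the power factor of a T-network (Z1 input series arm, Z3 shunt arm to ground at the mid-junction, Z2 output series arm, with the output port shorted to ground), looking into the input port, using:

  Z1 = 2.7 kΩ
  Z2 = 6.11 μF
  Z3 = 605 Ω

Step 1 — Angular frequency: ω = 2π·f = 2π·351 = 2205 rad/s.
Step 2 — Component impedances:
  Z1: Z = R = 2700 Ω
  Z2: Z = 1/(jωC) = -j/(ω·C) = 0 - j74.21 Ω
  Z3: Z = R = 605 Ω
Step 3 — With the output port shorted to ground, the output series arm Z2 runs from the junction to ground; the shunt arm Z3 also runs from the junction to ground. They appear in parallel: Z3 || Z2 = 8.968 - j73.11 Ω.
Step 4 — Series with input arm Z1: Z_in = Z1 + (Z3 || Z2) = 2709 - j73.11 Ω = 2710∠-1.5° Ω.
Step 5 — Power factor: PF = cos(φ) = Re(Z)/|Z| = 2709/2710 = 0.9996.
Step 6 — Type: Im(Z) = -73.11 ⇒ leading (phase φ = -1.5°).

PF = 0.9996 (leading, φ = -1.5°)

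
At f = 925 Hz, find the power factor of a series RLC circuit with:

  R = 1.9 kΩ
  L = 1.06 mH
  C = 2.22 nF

Step 1 — Angular frequency: ω = 2π·f = 2π·925 = 5812 rad/s.
Step 2 — Component impedances:
  R: Z = R = 1900 Ω
  L: Z = jωL = j·5812·0.00106 = 0 + j6.161 Ω
  C: Z = 1/(jωC) = -j/(ω·C) = 0 - j7.75e+04 Ω
Step 3 — Series combination: Z_total = R + L + C = 1900 - j7.75e+04 Ω = 7.752e+04∠-88.6° Ω.
Step 4 — Power factor: PF = cos(φ) = Re(Z)/|Z| = 1900/7.752e+04 = 0.02451.
Step 5 — Type: Im(Z) = -7.75e+04 ⇒ leading (phase φ = -88.6°).

PF = 0.02451 (leading, φ = -88.6°)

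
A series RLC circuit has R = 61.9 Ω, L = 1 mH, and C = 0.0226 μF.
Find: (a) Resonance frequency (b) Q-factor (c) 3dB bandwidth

Step 1 — Resonance: ω₀ = 1/√(LC) = 1/√(0.001·2.26e-08) = 2.104e+05 rad/s.
Step 2 — f₀ = ω₀/(2π) = 3.348e+04 Hz.
Step 3 — Series Q: Q = ω₀L/R = 2.104e+05·0.001/61.9 = 3.398.
Step 4 — Bandwidth: Δω = ω₀/Q = 6.19e+04 rad/s; BW = Δω/(2π) = 9852 Hz.

(a) f₀ = 3.348e+04 Hz  (b) Q = 3.398  (c) BW = 9852 Hz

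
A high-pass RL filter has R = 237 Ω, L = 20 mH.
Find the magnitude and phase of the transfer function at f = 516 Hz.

Step 1 — Angular frequency: ω = 2π·516 = 3242 rad/s.
Step 2 — Transfer function: H(jω) = jωL/(R + jωL).
Step 3 — Numerator jωL = j·64.84; denominator R + jωL = 237 + j64.84.
Step 4 — H = 0.06964 + j0.2545.
Step 5 — Magnitude: |H| = 0.2639 (-11.6 dB); phase: φ = 74.7°.

|H| = 0.2639 (-11.6 dB), φ = 74.7°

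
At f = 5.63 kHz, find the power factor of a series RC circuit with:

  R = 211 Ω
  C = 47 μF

Step 1 — Angular frequency: ω = 2π·f = 2π·5630 = 3.537e+04 rad/s.
Step 2 — Component impedances:
  R: Z = R = 211 Ω
  C: Z = 1/(jωC) = -j/(ω·C) = 0 - j0.6015 Ω
Step 3 — Series combination: Z_total = R + C = 211 - j0.6015 Ω = 211∠-0.2° Ω.
Step 4 — Power factor: PF = cos(φ) = Re(Z)/|Z| = 211/211 = 1.
Step 5 — Type: Im(Z) = -0.6015 ⇒ leading (phase φ = -0.2°).

PF = 1 (leading, φ = -0.2°)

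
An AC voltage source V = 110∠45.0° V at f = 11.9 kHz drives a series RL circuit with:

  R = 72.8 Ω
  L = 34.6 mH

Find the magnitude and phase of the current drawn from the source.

Step 1 — Angular frequency: ω = 2π·f = 2π·1.19e+04 = 7.477e+04 rad/s.
Step 2 — Component impedances:
  R: Z = R = 72.8 Ω
  L: Z = jωL = j·7.477e+04·0.0346 = 0 + j2587 Ω
Step 3 — Series combination: Z_total = R + L = 72.8 + j2587 Ω = 2588∠88.4° Ω.
Step 4 — Source phasor: V = 110∠45.0° V = 77.78 + j77.78 V.
Step 5 — Ohm's law: I = V / Z_total = (77.78 + j77.78) / (72.8 + j2587) = 0.03089 - j0.0292 A.
Step 6 — Convert to polar: |I| = 0.0425 A, ∠I = -43.4°.

I = 0.0425∠-43.4° A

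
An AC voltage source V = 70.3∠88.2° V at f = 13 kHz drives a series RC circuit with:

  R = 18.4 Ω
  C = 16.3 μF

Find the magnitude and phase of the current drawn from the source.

Step 1 — Angular frequency: ω = 2π·f = 2π·1.3e+04 = 8.168e+04 rad/s.
Step 2 — Component impedances:
  R: Z = R = 18.4 Ω
  C: Z = 1/(jωC) = -j/(ω·C) = 0 - j0.7511 Ω
Step 3 — Series combination: Z_total = R + C = 18.4 - j0.7511 Ω = 18.42∠-2.3° Ω.
Step 4 — Source phasor: V = 70.3∠88.2° V = 2.208 + j70.27 V.
Step 5 — Ohm's law: I = V / Z_total = (2.208 + j70.27) / (18.4 - j0.7511) = -0.03581 + j3.817 A.
Step 6 — Convert to polar: |I| = 3.817 A, ∠I = 90.5°.

I = 3.817∠90.5° A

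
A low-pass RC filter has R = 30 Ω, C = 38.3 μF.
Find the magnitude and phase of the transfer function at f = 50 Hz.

Step 1 — Angular frequency: ω = 2π·50 = 314.2 rad/s.
Step 2 — Transfer function: H(jω) = 1/(1 + jωRC).
Step 3 — Denominator: 1 + jωRC = 1 + j·314.2·30·3.83e-05 = 1 + j0.361.
Step 4 — H = 0.8847 - j0.3194.
Step 5 — Magnitude: |H| = 0.9406 (-0.5 dB); phase: φ = -19.8°.

|H| = 0.9406 (-0.5 dB), φ = -19.8°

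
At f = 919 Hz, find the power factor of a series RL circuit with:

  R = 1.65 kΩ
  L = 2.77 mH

Step 1 — Angular frequency: ω = 2π·f = 2π·919 = 5774 rad/s.
Step 2 — Component impedances:
  R: Z = R = 1650 Ω
  L: Z = jωL = j·5774·0.00277 = 0 + j15.99 Ω
Step 3 — Series combination: Z_total = R + L = 1650 + j15.99 Ω = 1650∠0.6° Ω.
Step 4 — Power factor: PF = cos(φ) = Re(Z)/|Z| = 1650/1650 = 1.
Step 5 — Type: Im(Z) = 15.99 ⇒ lagging (phase φ = 0.6°).

PF = 1 (lagging, φ = 0.6°)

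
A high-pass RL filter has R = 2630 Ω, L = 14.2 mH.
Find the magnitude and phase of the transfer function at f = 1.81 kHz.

Step 1 — Angular frequency: ω = 2π·1810 = 1.137e+04 rad/s.
Step 2 — Transfer function: H(jω) = jωL/(R + jωL).
Step 3 — Numerator jωL = j·161.5; denominator R + jωL = 2630 + j161.5.
Step 4 — H = 0.003756 + j0.06117.
Step 5 — Magnitude: |H| = 0.06129 (-24.3 dB); phase: φ = 86.5°.

|H| = 0.06129 (-24.3 dB), φ = 86.5°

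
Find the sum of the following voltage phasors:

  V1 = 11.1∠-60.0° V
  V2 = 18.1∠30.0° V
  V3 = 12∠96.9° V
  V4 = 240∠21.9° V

Step 1 — Convert each phasor to rectangular form:
  V1 = 11.1·(cos(-60.0°) + j·sin(-60.0°)) = 5.55 - j9.613 V
  V2 = 18.1·(cos(30.0°) + j·sin(30.0°)) = 15.68 + j9.05 V
  V3 = 12·(cos(96.9°) + j·sin(96.9°)) = -1.442 + j11.91 V
  V4 = 240·(cos(21.9°) + j·sin(21.9°)) = 222.7 + j89.52 V
Step 2 — Sum components: V_total = 242.5 + j100.9 V.
Step 3 — Convert to polar: |V_total| = 262.6 V, ∠V_total = 22.6°.

V_total = 262.6∠22.6° V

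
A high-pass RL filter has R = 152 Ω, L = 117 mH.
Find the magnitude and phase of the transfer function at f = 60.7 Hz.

Step 1 — Angular frequency: ω = 2π·60.7 = 381.4 rad/s.
Step 2 — Transfer function: H(jω) = jωL/(R + jωL).
Step 3 — Numerator jωL = j·44.62; denominator R + jωL = 152 + j44.62.
Step 4 — H = 0.07934 + j0.2703.
Step 5 — Magnitude: |H| = 0.2817 (-11.0 dB); phase: φ = 73.6°.

|H| = 0.2817 (-11.0 dB), φ = 73.6°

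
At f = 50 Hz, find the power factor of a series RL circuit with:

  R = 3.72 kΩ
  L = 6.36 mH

Step 1 — Angular frequency: ω = 2π·f = 2π·50 = 314.2 rad/s.
Step 2 — Component impedances:
  R: Z = R = 3720 Ω
  L: Z = jωL = j·314.2·0.00636 = 0 + j1.998 Ω
Step 3 — Series combination: Z_total = R + L = 3720 + j1.998 Ω = 3720∠0.0° Ω.
Step 4 — Power factor: PF = cos(φ) = Re(Z)/|Z| = 3720/3720 = 1.
Step 5 — Type: Im(Z) = 1.998 ⇒ lagging (phase φ = 0.0°).

PF = 1 (lagging, φ = 0.0°)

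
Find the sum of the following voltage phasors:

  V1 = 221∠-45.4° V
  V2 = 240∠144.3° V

Step 1 — Convert each phasor to rectangular form:
  V1 = 221·(cos(-45.4°) + j·sin(-45.4°)) = 155.2 - j157.4 V
  V2 = 240·(cos(144.3°) + j·sin(144.3°)) = -194.9 + j140 V
Step 2 — Sum components: V_total = -39.72 - j17.31 V.
Step 3 — Convert to polar: |V_total| = 43.33 V, ∠V_total = -156.5°.

V_total = 43.33∠-156.5° V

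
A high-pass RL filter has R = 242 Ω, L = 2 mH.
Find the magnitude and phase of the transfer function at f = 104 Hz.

Step 1 — Angular frequency: ω = 2π·104 = 653.5 rad/s.
Step 2 — Transfer function: H(jω) = jωL/(R + jωL).
Step 3 — Numerator jωL = j·1.307; denominator R + jωL = 242 + j1.307.
Step 4 — H = 2.916e-05 + j0.0054.
Step 5 — Magnitude: |H| = 0.0054 (-45.4 dB); phase: φ = 89.7°.

|H| = 0.0054 (-45.4 dB), φ = 89.7°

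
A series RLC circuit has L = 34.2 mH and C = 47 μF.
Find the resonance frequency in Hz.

Step 1 — Resonance condition Im(Z)=0 gives ω₀ = 1/√(LC).
Step 2 — ω₀ = 1/√(0.0342·4.7e-05) = 788.7 rad/s.
Step 3 — f₀ = ω₀/(2π) = 125.5 Hz.

f₀ = 125.5 Hz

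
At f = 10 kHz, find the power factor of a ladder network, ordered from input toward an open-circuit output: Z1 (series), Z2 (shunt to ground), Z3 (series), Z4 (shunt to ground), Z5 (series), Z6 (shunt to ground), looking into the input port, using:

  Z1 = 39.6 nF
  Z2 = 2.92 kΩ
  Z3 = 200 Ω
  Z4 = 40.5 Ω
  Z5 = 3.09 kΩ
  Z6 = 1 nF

Step 1 — Angular frequency: ω = 2π·f = 2π·1e+04 = 6.283e+04 rad/s.
Step 2 — Component impedances:
  Z1: Z = 1/(jωC) = -j/(ω·C) = 0 - j401.9 Ω
  Z2: Z = R = 2920 Ω
  Z3: Z = R = 200 Ω
  Z4: Z = R = 40.5 Ω
  Z5: Z = R = 3090 Ω
  Z6: Z = 1/(jωC) = -j/(ω·C) = 0 - j1.592e+04 Ω
Step 3 — Ladder network (open output): work backward from the far end, alternating series and parallel combinations. Z_in = 222.2 - j402 Ω = 459.3∠-61.1° Ω.
Step 4 — Power factor: PF = cos(φ) = Re(Z)/|Z| = 222.18/459.31 = 0.4837.
Step 5 — Type: Im(Z) = -402 ⇒ leading (phase φ = -61.1°).

PF = 0.4837 (leading, φ = -61.1°)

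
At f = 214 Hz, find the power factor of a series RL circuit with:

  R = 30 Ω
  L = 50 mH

Step 1 — Angular frequency: ω = 2π·f = 2π·214 = 1345 rad/s.
Step 2 — Component impedances:
  R: Z = R = 30 Ω
  L: Z = jωL = j·1345·0.05 = 0 + j67.23 Ω
Step 3 — Series combination: Z_total = R + L = 30 + j67.23 Ω = 73.62∠66.0° Ω.
Step 4 — Power factor: PF = cos(φ) = Re(Z)/|Z| = 30/73.62 = 0.4075.
Step 5 — Type: Im(Z) = 67.23 ⇒ lagging (phase φ = 66.0°).

PF = 0.4075 (lagging, φ = 66.0°)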